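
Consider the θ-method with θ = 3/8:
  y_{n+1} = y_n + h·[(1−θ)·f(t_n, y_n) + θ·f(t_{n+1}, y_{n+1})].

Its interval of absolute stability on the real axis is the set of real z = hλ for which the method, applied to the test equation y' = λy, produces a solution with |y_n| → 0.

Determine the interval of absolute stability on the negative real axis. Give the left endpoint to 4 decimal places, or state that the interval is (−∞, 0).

On y'=λy, z=hλ:
  y_{n+1} = y_n + z·[5/8·y_n + 3/8·y_{n+1}] ⇒ (1 − 3/8z)y_{n+1} = (1 + 5/8z)y_n
  so R(z) = (1 + 5/8z)/(1 − 3/8z).

Solve |R(x)|<1 on ℝ⁻.
x=-1.48: |R|=0.0482
R=−1: 1+5/8x = −1+3/8x ⇒ -1/4x=2 ⇒ x=2/(-1/4)=-8.0000
Confirm numerically:
  x=-7.396: |R|=0.95998 <1
  x=-6.574: |R|=0.89712 <1
  x=-3.790: |R|=0.56531 <1
  x=-8.294: |R|=1.01788 >1
  x=-8.291: |R|=1.01770 >1
Interval (-8.0000, 0).

z∈(-8.0000,0).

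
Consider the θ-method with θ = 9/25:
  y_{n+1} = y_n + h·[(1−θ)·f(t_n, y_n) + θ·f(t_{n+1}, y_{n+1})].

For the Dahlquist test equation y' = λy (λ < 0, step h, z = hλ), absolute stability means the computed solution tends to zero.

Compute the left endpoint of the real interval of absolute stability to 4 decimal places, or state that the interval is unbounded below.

Set f=λy, z=hλ:
  y_{n+1} = y_n + z·[16/25·y_n + 9/25·y_{n+1}] ⇒ (1 − 9/25z)y_{n+1} = (1 + 16/25z)y_n
  Hence R(z) = (1 + 16/25z)/(1 − 9/25z).

Need |R(x)|<1, x<0.
x=-1.77: |R|=0.0811
R=−1: 1+16/25x = −1+9/25x ⇒ -7/25x=2 ⇒ x=2/(-7/25)=-7.1429
Confirm numerically:
  x=-4.504: |R|=0.71814 <1
  x=-3.220: |R|=0.49129 <1
  x=-3.136: |R|=0.47302 <1
  x=-7.504: |R|=1.02732 >1
  x=-7.403: |R|=1.01987 >1
  x=-7.297: |R|=1.01190 >1
So |R|<1 on (-7.1429, 0).

left endpoint -7.1429.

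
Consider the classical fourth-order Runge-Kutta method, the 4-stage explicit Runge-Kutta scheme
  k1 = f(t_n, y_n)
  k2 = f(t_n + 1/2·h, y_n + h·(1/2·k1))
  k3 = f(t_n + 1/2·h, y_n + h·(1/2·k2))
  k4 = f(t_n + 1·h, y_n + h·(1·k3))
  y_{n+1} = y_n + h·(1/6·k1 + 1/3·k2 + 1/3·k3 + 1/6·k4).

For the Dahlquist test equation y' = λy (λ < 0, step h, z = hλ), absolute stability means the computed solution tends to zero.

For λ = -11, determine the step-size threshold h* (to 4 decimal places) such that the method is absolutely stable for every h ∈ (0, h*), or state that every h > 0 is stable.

Set f=λy, z=hλ:
  order 4, 4-stage ⇒ R(z)=1+z+z^2/2+z^3/6+z^4/24
  (e.g. R(-0.99)=0.37836, |R|=0.37836)

Solve |R(x)|<1 on ℝ⁻.
x=-0.99: |R|=0.3784
|R(-2.7)|=0.8788 |R(-1.5)|=0.2734 |R(-0.96)|=0.3887
Bisect:
  x_lo=-3.2186 |R|=1.8756  x_hi=-0.0504 |R|=0.9508
  mid=-1.63452 |R|=0.27090 →hi
  mid=-2.42658 |R|=0.58083 →hi
  mid=-2.82261 |R|=1.05774 →lo
  mid=-2.62460 |R|=0.78355 →hi
  mid=-2.72361 |R|=0.91091 →hi
  mid=-2.77311 |R|=0.98179 →hi
  mid=-2.79786 |R|=1.01912 →lo
  mid=-2.78549 |R|=1.00029 →lo
  mid=-2.77930 |R|=0.99100 →hi
  mid=-2.78239 |R|=0.99564 →hi
  ...
  [-2.78529,-2.78510] ⇒ x*=-2.7853
So |R|<1 on (-2.7853, 0).

(-2.7853,0); λ=-11 ⇒ h* = 0.2532.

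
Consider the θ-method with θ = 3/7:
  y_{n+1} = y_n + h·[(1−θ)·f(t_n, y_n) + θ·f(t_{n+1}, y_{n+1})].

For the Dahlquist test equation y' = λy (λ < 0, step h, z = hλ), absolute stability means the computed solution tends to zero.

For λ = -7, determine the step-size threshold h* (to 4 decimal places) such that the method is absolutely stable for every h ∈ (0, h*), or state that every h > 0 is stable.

Set f=λy, z=hλ:
  y_{n+1} = y_n + z·[4/7·y_n + 3/7·y_{n+1}] ⇒ (1 − 3/7z)y_{n+1} = (1 + 4/7z)y_n
  ⇒ R(z) = (1 + 4/7z)/(1 − 3/7z).

Need |R(x)|<1, x<0.
x=-1.56: |R|=0.0651
R=−1: 1+4/7x = −1+3/7x ⇒ -1/7x=2 ⇒ x=2/(-1/7)=-14.0000
Confirm numerically:
  x=-10.729: |R|=0.91653 <1
  x=-9.352: |R|=0.86741 <1
  x=-7.249: |R|=0.76516 <1
  x=-14.477: |R|=1.00946 >1
  x=-14.154: |R|=1.00311 >1
Interval (-14.0000, 0).

(-14.0000,0); λ=-7 ⇒ h* = (14)/7 = 2.0000.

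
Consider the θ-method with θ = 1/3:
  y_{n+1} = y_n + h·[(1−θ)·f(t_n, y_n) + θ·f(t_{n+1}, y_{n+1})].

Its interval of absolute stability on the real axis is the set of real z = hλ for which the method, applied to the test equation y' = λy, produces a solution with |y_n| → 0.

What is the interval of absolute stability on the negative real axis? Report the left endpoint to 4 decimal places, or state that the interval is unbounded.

On y'=λy, z=hλ:
  y_{n+1} = y_n + z·[2/3·y_n + 1/3·y_{n+1}] ⇒ (1 − 1/3z)y_{n+1} = (1 + 2/3z)y_n
  ⇒ R(z) = (1 + 2/3z)/(1 − 1/3z).

Need |R(x)|<1, x<0.
x=-1.56: |R|=0.0263
R=−1: 1+2/3x = −1+1/3x ⇒ -1/3x=2 ⇒ x=2/(-1/3)=-6.0000
Confirm numerically:
  x=-5.926: |R|=0.99171 <1
  x=-5.077: |R|=0.88572 <1
  x=-3.169: |R|=0.54109 <1
  x=-2.906: |R|=0.47613 <1
  x=-6.559: |R|=1.05848 >1
  x=-6.548: |R|=1.05739 >1
  x=-6.214: |R|=1.02323 >1
Interval (-6.0000, 0).

(-6.0000, 0).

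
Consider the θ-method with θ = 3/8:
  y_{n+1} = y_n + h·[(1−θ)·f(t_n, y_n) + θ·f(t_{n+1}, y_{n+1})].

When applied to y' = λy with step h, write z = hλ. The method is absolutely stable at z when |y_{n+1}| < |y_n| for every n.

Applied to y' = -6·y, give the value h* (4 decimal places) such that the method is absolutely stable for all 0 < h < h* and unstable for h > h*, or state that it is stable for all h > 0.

(-8.0000,0); λ=-6 ⇒ h* = (8)/6 = 1.3333.

With y'=λy (z=hλ):
  y_{n+1} = y_n + z·[5/8·y_n + 3/8·y_{n+1}] ⇒ (1 − 3/8z)y_{n+1} = (1 + 5/8z)y_n
  R(z) = (1 + 5/8z)/(1 − 3/8z).

Find x<0 with |R(x)|<1.
x=-1.3: |R|=0.1261
R=−1: 1+5/8x = −1+3/8x ⇒ -1/4x=2 ⇒ x=2/(-1/4)=-8.0000
Confirm numerically:
  x=-6.191: |R|=0.86385 <1
  x=-4.702: |R|=0.70162 <1
  x=-3.304: |R|=0.47566 <1
  x=-3.266: |R|=0.46803 <1
  x=-8.575: |R|=1.03410 >1
  x=-8.367: |R|=1.02217 >1
So |R|<1 on (-8.0000, 0).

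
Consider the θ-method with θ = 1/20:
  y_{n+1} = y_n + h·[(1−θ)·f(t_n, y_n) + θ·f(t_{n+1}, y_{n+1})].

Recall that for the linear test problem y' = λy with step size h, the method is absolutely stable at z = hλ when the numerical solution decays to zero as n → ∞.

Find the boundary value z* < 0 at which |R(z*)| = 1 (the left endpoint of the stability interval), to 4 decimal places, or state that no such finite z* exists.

z* = -2.2222.

With y'=λy (z=hλ):
  y_{n+1} = y_n + z·[19/20·y_n + 1/20·y_{n+1}] ⇒ (1 − 1/20z)y_{n+1} = (1 + 19/20z)y_n
  so R(z) = (1 + 19/20z)/(1 − 1/20z).

Find x<0 with |R(x)|<1.
x=-0.85: |R|=0.1847
R=−1: 1+19/20x = −1+1/20x ⇒ -9/10x=2 ⇒ x=2/(-9/10)=-2.2222
Confirm numerically:
  x=-2.155: |R|=0.94538 <1
  x=-2.059: |R|=0.86681 <1
  x=-1.078: |R|=0.02287 <1
  x=-2.375: |R|=1.12291 >1
  x=-2.255: |R|=1.02651 >1
Stable set (-2.2222, 0).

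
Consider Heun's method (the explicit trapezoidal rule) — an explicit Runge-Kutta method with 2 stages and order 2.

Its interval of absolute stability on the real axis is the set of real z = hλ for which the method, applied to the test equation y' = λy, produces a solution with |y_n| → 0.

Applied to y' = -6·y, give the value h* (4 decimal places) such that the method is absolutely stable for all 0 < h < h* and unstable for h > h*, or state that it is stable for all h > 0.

Set f=λy, z=hλ:
  order 2, 2-stage ⇒ R(z)=1+z+z^2/2
  (e.g. R(-1.08)=0.50320, |R|=0.50320)

Solve |R(x)|<1 on ℝ⁻.
x=-1.08: |R|=0.5032
|R(-2.29)|=1.3321 |R(-1.46)|=0.6058 |R(-1.2)|=0.5200
Bisect:
  x_lo=-2.6453 |R|=1.8536  x_hi=-0.1478 |R|=0.8632
  mid=-1.39655 |R|=0.57863 →hi
  mid=-2.02095 |R|=1.02117 →lo
  mid=-1.70875 |R|=0.75116 →hi
  mid=-1.86485 |R|=0.87398 →hi
  mid=-1.94290 |R|=0.94453 →hi
  mid=-1.98192 |R|=0.98209 →hi
  mid=-2.00144 |R|=1.00144 →lo
  mid=-1.99168 |R|=0.99171 →hi
  mid=-1.99656 |R|=0.99656 →hi
  ...
  [-2.00006,-1.99991] ⇒ x*=-2.0000
So |R|<1 on (-2.0000, 0).

(-2.0000,0); λ=-6 ⇒ h* = 0.3333.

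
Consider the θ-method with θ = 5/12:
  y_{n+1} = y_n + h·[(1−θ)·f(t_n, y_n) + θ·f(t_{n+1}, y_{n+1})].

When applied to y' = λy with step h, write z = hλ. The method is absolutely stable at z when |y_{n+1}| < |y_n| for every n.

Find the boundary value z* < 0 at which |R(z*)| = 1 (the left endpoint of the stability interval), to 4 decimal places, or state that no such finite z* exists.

With y'=λy (z=hλ):
  y_{n+1} = y_n + z·[7/12·y_n + 5/12·y_{n+1}] ⇒ (1 − 5/12z)y_{n+1} = (1 + 7/12z)y_n
  so R(z) = (1 + 7/12z)/(1 − 5/12z).

Need |R(x)|<1, x<0.
x=-0.39: |R|=0.6645
R=−1: 1+7/12x = −1+5/12x ⇒ -1/6x=2 ⇒ x=2/(-1/6)=-12.0000
Confirm numerically:
  x=-6.281: |R|=0.73648 <1
  x=-5.397: |R|=0.66125 <1
  x=-5.042: |R|=0.62601 <1
  x=-12.267: |R|=1.00728 >1
  x=-12.025: |R|=1.00069 >1
Interval (-12.0000, 0).

left endpoint -12.0000.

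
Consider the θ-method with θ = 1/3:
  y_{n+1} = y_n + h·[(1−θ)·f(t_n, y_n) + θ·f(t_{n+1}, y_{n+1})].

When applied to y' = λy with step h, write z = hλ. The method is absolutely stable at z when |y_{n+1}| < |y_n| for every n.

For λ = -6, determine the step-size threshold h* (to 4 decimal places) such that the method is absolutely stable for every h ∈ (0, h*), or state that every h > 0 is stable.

(-6.0000,0); λ=-6 ⇒ h* = (6)/6 = 1.0000.

With y'=λy (z=hλ):
  y_{n+1} = y_n + z·[2/3·y_n + 1/3·y_{n+1}] ⇒ (1 − 1/3z)y_{n+1} = (1 + 2/3z)y_n
  so R(z) = (1 + 2/3z)/(1 − 1/3z).

Solve |R(x)|<1 on ℝ⁻.
x=-0.38: |R|=0.6627
R=−1: 1+2/3x = −1+1/3x ⇒ -1/3x=2 ⇒ x=2/(-1/3)=-6.0000
Confirm numerically:
  x=-5.259: |R|=0.91028 <1
  x=-3.564: |R|=0.62888 <1
  x=-2.823: |R|=0.45440 <1
  x=-6.401: |R|=1.04266 >1
  x=-6.222: |R|=1.02407 >1
  x=-6.059: |R|=1.00651 >1
Interval (-6.0000, 0).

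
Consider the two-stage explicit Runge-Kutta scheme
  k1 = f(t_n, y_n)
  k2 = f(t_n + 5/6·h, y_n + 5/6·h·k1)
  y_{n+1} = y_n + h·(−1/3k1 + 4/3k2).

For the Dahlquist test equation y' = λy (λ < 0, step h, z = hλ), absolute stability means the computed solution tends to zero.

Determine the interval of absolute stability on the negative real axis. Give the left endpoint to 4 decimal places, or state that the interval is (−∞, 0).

On y'=λy, z=hλ:
  k1=λy_n ⇒ h·k1=z·y_n;  k2=λ(1+5/6z)y_n ⇒ h·k2=z(1+5/6z)y_n
  y_{n+1}/y_n = 1 − 1/3z + 4/3z(1+5/6z) = 1 + z + 10/9z²
  ⇒ R(z) = 1 + z + 10/9z².

Find x<0 with |R(x)|<1.
x=-0.93: |R|=1.0310
R=1: x+10/9x²=0 ⇒ x=−9/10=-0.9000; min R=1−1/(4·10/9)=0.7750>−1
Confirm numerically:
  x=-0.721: |R|=0.85660 <1
  x=-0.535: |R|=0.78303 <1
  x=-0.493: |R|=0.77705 <1
  x=-0.422: |R|=0.77587 <1
  x=-1.088: |R|=1.22727 >1
  x=-1.024: |R|=1.14108 >1
So |R|<1 on (-0.9000, 0).

z∈(-0.9000,0).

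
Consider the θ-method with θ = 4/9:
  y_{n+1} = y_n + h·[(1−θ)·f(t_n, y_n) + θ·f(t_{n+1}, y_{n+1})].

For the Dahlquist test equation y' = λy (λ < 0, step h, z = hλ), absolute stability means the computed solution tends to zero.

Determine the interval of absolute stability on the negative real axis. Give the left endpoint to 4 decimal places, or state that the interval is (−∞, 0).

Set f=λy, z=hλ:
  y_{n+1} = y_n + z·[5/9·y_n + 4/9·y_{n+1}] ⇒ (1 − 4/9z)y_{n+1} = (1 + 5/9z)y_n
  Hence R(z) = (1 + 5/9z)/(1 − 4/9z).

Solve |R(x)|<1 on ℝ⁻.
x=-0.51: |R|=0.5842
R=−1: 1+5/9x = −1+4/9x ⇒ -1/9x=2 ⇒ x=2/(-1/9)=-18.0000
Confirm numerically:
  x=-17.793: |R|=0.99742 <1
  x=-17.212: |R|=0.98988 <1
  x=-10.675: |R|=0.85832 <1
  x=-18.517: |R|=1.00622 >1
  x=-18.357: |R|=1.00433 >1
So |R|<1 on (-18.0000, 0).

z∈(-18.0000,0).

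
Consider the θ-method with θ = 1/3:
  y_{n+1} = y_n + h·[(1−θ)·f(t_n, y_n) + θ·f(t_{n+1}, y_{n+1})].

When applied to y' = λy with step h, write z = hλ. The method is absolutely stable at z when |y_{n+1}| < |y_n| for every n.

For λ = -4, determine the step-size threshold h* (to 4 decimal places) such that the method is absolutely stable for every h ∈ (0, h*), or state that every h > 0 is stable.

With y'=λy (z=hλ):
  y_{n+1} = y_n + z·[2/3·y_n + 1/3·y_{n+1}] ⇒ (1 − 1/3z)y_{n+1} = (1 + 2/3z)y_n
  Hence R(z) = (1 + 2/3z)/(1 − 1/3z).

Boundary: |R(x)|=1, x<0.
x=-0.7: |R|=0.4324
R=−1: 1+2/3x = −1+1/3x ⇒ -1/3x=2 ⇒ x=2/(-1/3)=-6.0000
Confirm numerically:
  x=-5.212: |R|=0.90404 <1
  x=-5.121: |R|=0.89176 <1
  x=-4.942: |R|=0.86678 <1
  x=-6.179: |R|=1.01950 >1
  x=-6.086: |R|=1.00947 >1
So |R|<1 on (-6.0000, 0).

(-6.0000,0); λ=-4 ⇒ h* = (6)/4 = 1.5000.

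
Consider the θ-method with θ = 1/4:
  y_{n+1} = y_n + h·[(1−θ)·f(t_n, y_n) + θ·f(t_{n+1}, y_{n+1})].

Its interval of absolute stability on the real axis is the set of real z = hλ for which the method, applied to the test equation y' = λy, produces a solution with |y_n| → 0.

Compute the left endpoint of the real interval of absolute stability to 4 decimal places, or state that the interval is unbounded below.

z* = -4.0000.

With y'=λy (z=hλ):
  y_{n+1} = y_n + z·[3/4·y_n + 1/4·y_{n+1}] ⇒ (1 − 1/4z)y_{n+1} = (1 + 3/4z)y_n
  Hence R(z) = (1 + 3/4z)/(1 − 1/4z).

Boundary: |R(x)|=1, x<0.
x=-1.3: |R|=0.0189
R=−1: 1+3/4x = −1+1/4x ⇒ -1/2x=2 ⇒ x=2/(-1/2)=-4.0000
Confirm numerically:
  x=-3.658: |R|=0.91068 <1
  x=-3.301: |R|=0.80852 <1
  x=-2.622: |R|=0.58381 <1
  x=-4.565: |R|=1.13193 >1
  x=-4.333: |R|=1.07992 >1
So |R|<1 on (-4.0000, 0).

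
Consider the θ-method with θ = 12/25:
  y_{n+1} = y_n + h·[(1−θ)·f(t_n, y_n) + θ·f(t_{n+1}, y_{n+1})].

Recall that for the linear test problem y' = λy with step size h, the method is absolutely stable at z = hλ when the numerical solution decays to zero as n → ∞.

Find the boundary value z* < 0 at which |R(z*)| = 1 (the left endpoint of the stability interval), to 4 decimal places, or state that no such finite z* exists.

Set f=λy, z=hλ:
  y_{n+1} = y_n + z·[13/25·y_n + 12/25·y_{n+1}] ⇒ (1 − 12/25z)y_{n+1} = (1 + 13/25z)y_n
  Hence R(z) = (1 + 13/25z)/(1 − 12/25z).

Boundary: |R(x)|=1, x<0.
x=-0.63: |R|=0.5163
R=−1: 1+13/25x = −1+12/25x ⇒ -1/25x=2 ⇒ x=2/(-1/25)=-50.0000
Confirm numerically:
  x=-47.474: |R|=0.99575 <1
  x=-43.071: |R|=0.98721 <1
  x=-41.567: |R|=0.98390 <1
  x=-50.480: |R|=1.00076 >1
  x=-50.288: |R|=1.00046 >1
Interval (-50.0000, 0).

left endpoint -50.0000.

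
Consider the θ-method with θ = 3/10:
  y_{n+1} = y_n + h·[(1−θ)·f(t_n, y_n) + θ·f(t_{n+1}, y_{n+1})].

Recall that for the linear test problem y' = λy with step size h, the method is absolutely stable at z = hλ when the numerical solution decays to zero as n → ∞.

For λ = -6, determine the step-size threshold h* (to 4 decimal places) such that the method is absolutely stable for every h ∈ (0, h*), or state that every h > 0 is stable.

(-5.0000,0); λ=-6 ⇒ h* = (5)/6 = 0.8333.

With y'=λy (z=hλ):
  y_{n+1} = y_n + z·[7/10·y_n + 3/10·y_{n+1}] ⇒ (1 − 3/10z)y_{n+1} = (1 + 7/10z)y_n
  so R(z) = (1 + 7/10z)/(1 − 3/10z).

Need |R(x)|<1, x<0.
x=-1.55: |R|=0.0580
R=−1: 1+7/10x = −1+3/10x ⇒ -2/5x=2 ⇒ x=2/(-2/5)=-5.0000
Confirm numerically:
  x=-4.456: |R|=0.90688 <1
  x=-3.797: |R|=0.77505 <1
  x=-3.348: |R|=0.67033 <1
  x=-2.705: |R|=0.49324 <1
  x=-5.482: |R|=1.07290 >1
  x=-5.278: |R|=1.04304 >1
Interval (-5.0000, 0).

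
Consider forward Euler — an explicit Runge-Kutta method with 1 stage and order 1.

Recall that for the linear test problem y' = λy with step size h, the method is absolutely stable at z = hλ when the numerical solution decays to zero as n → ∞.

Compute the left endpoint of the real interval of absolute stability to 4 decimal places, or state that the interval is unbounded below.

On y'=λy, z=hλ:
  order 1, 1-stage ⇒ R(z)=1+z
  (e.g. R(-0.95)=0.05000, |R|=0.05000)

Need |R(x)|<1, x<0.
x=-0.95: |R|=0.0500
|R(-2.1)|=1.1000 |R(-1.97)|=0.9700 |R(-1.86)|=0.8600
Bisect:
  x_lo=-2.5439 |R|=1.5439  x_hi=-0.2394 |R|=0.7606
  mid=-1.39166 |R|=0.39166 →hi
  mid=-1.96778 |R|=0.96778 →hi
  mid=-2.25584 |R|=1.25584 →lo
  mid=-2.11181 |R|=1.11181 →lo
  mid=-2.03979 |R|=1.03979 →lo
  mid=-2.00379 |R|=1.00379 →lo
  mid=-1.98578 |R|=0.98578 →hi
  mid=-1.99478 |R|=0.99478 →hi
  ...
  [-2.00013,-1.99999] ⇒ x*=-2.0000
Stable set (-2.0000, 0).

z* = -2.0000.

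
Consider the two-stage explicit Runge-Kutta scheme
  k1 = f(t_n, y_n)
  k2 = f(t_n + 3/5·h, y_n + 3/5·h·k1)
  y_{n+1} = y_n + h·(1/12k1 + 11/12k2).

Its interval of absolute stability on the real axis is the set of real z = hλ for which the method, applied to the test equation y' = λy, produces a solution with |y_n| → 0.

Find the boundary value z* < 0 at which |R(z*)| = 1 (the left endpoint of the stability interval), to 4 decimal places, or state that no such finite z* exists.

left endpoint -1.8182.

On y'=λy, z=hλ:
  k1=λy_n ⇒ h·k1=z·y_n;  k2=λ(1+3/5z)y_n ⇒ h·k2=z(1+3/5z)y_n
  y_{n+1}/y_n = 1 + 1/12z + 11/12z(1+3/5z) = 1 + z + 11/20z²
  Hence R(z) = 1 + z + 11/20z².

Boundary: |R(x)|=1, x<0.
x=-1.59: |R|=0.8005
R=1: x+11/20x²=0 ⇒ x=−20/11=-1.8182; min R=1−1/(4·11/20)=0.5455>−1
Confirm numerically:
  x=-1.420: |R|=0.68902 <1
  x=-1.362: |R|=0.65827 <1
  x=-1.036: |R|=0.55431 <1
  x=-0.755: |R|=0.55851 <1
  x=-2.297: |R|=1.60491 >1
  x=-1.945: |R|=1.13566 >1
  x=-1.903: |R|=1.08877 >1
So |R|<1 on (-1.8182, 0).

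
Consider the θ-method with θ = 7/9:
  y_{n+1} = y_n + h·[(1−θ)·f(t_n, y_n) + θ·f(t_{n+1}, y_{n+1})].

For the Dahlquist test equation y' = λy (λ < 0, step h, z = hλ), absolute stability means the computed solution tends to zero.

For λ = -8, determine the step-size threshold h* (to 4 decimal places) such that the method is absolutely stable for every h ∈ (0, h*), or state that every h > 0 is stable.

(−∞, 0) — no finite endpoint. Any h>0 works for λ=-8.

On y'=λy, z=hλ:
  y_{n+1} = y_n + z·[2/9·y_n + 7/9·y_{n+1}] ⇒ (1 − 7/9z)y_{n+1} = (1 + 2/9z)y_n
  Hence R(z) = (1 + 2/9z)/(1 − 7/9z).

Solve |R(x)|<1 on ℝ⁻.
x=-0.59: |R|=0.5956
x=-2: |R|=0.2174
x=-10: |R|=0.1392
x=-100: |R|=0.2694
θ=7/9≥1/2 ⇒ |1+2/9x|<|1−7/9x| ∀x<0 ⇒ interval (−∞,0).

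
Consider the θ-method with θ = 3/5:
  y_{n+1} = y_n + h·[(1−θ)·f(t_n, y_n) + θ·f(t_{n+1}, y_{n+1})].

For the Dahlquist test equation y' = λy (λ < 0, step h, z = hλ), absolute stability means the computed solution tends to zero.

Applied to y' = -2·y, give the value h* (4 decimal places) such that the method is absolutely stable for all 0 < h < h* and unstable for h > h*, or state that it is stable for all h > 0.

(−∞, 0) — no finite endpoint. Any h>0 works for λ=-2.

On y'=λy, z=hλ:
  y_{n+1} = y_n + z·[2/5·y_n + 3/5·y_{n+1}] ⇒ (1 − 3/5z)y_{n+1} = (1 + 2/5z)y_n
  so R(z) = (1 + 2/5z)/(1 − 3/5z).

Need |R(x)|<1, x<0.
x=-0.64: |R|=0.5376
x=-2: |R|=0.0909
x=-10: |R|=0.4286
x=-100: |R|=0.6393
θ=3/5≥1/2 ⇒ |1+2/5x|<|1−3/5x| ∀x<0 ⇒ stable on all of ℝ⁻.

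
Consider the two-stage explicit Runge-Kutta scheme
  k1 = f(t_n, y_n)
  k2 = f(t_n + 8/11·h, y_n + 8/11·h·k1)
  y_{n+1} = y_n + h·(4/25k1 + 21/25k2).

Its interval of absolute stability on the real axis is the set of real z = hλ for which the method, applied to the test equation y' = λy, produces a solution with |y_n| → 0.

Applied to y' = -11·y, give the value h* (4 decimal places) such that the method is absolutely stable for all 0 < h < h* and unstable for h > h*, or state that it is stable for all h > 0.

With y'=λy (z=hλ):
  k1=λy_n ⇒ h·k1=z·y_n;  k2=λ(1+8/11z)y_n ⇒ h·k2=z(1+8/11z)y_n
  y_{n+1}/y_n = 1 + 4/25z + 21/25z(1+8/11z) = 1 + z + 168/275z²
  so R(z) = 1 + z + 168/275z².

Need |R(x)|<1, x<0.
x=-0.36: |R|=0.7192
R=1: x+168/275x²=0 ⇒ x=−275/168=-1.6369; min R=1−1/(4·168/275)=0.5908>−1
Confirm numerically:
  x=-1.548: |R|=0.91592 <1
  x=-1.499: |R|=0.87371 <1
  x=-1.134: |R|=0.65160 <1
  x=-0.998: |R|=0.61047 <1
  x=-1.926: |R|=1.34015 >1
  x=-1.845: |R|=1.23455 >1
  x=-1.715: |R|=1.08182 >1
Stable set (-1.6369, 0).

(-1.6369,0); λ=-11 ⇒ h* = (275/168)/11 = 0.1488.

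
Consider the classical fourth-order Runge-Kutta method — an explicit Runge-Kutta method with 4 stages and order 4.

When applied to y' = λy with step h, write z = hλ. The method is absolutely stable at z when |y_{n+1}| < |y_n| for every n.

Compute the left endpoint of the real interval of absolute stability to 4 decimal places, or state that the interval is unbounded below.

left endpoint -2.7853.

Test eqn y'=λy, z=hλ:
  order 4, 4-stage ⇒ R(z)=1+z+z^2/2+z^3/6+z^4/24
  (e.g. R(-1.51)=0.27284, |R|=0.27284)

Boundary: |R(x)|=1, x<0.
x=-1.51: |R|=0.2728
|R(-2.19)|=0.4159 |R(-1.45)|=0.2773 |R(-0.68)|=0.5077
Bisect:
  x_lo=-3.1144 |R|=1.6208  x_hi=-0.0599 |R|=0.9419
  mid=-1.58716 |R|=0.27042 →hi
  mid=-2.35080 |R|=0.51962 →hi
  mid=-2.73262 |R|=0.92345 →hi
  mid=-2.92353 |R|=1.22923 →lo
  mid=-2.82808 |R|=1.06645 →lo
  mid=-2.78035 |R|=0.99257 →hi
  mid=-2.80422 |R|=1.02890 →lo
  mid=-2.79228 |R|=1.01059 →lo
  mid=-2.78632 |R|=1.00154 →lo
  mid=-2.78333 |R|=0.99705 →hi
  ...
  [-2.78539,-2.78520] ⇒ x*=-2.7853
So |R|<1 on (-2.7853, 0).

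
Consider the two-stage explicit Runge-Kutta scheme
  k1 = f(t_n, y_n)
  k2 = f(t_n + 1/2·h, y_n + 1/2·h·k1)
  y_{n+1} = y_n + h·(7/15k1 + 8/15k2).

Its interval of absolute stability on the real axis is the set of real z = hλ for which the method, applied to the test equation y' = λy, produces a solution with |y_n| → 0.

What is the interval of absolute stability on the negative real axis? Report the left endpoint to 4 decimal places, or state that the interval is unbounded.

z∈(-3.7500,0).

On y'=λy, z=hλ:
  k1=λy_n ⇒ h·k1=z·y_n;  k2=λ(1+1/2z)y_n ⇒ h·k2=z(1+1/2z)y_n
  y_{n+1}/y_n = 1 + 7/15z + 8/15z(1+1/2z) = 1 + z + 4/15z²
  Hence R(z) = 1 + z + 4/15z².

Need |R(x)|<1, x<0.
x=-1.38: |R|=0.1278
R=1: x+4/15x²=0 ⇒ x=−15/4=-3.7500; min R=1−1/(4·4/15)=0.0625>−1
Confirm numerically:
  x=-3.700: |R|=0.95067 <1
  x=-2.468: |R|=0.15627 <1
  x=-2.334: |R|=0.11868 <1
  x=-1.623: |R|=0.07943 <1
  x=-4.336: |R|=1.67757 >1
  x=-4.323: |R|=1.66055 >1
  x=-4.241: |R|=1.55529 >1
So |R|<1 on (-3.7500, 0).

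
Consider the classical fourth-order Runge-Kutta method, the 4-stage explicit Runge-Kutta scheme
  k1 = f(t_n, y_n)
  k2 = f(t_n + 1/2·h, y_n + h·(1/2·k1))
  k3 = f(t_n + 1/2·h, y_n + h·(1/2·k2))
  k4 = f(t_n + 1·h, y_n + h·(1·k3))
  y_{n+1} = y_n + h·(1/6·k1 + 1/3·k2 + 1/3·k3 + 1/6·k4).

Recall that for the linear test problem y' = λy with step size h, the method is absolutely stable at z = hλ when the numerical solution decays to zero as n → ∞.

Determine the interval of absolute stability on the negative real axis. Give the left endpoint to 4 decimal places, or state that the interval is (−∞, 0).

On y'=λy, z=hλ:
  order 4, 4-stage ⇒ R(z)=1+z+z^2/2+z^3/6+z^4/24
  (e.g. R(-1.74)=0.27773, |R|=0.27773)

Boundary: |R(x)|=1, x<0.
x=-1.74: |R|=0.2777
|R(-1.04)|=0.3621 |R(-0.97)|=0.3852 |R(-0.93)|=0.3996
Bisect:
  x_lo=-3.3711 |R|=2.3071  x_hi=-0.2858 |R|=0.7514
  mid=-1.82843 |R|=0.29006 →hi
  mid=-2.59976 |R|=0.75446 →hi
  mid=-2.98542 |R|=1.34611 →lo
  mid=-2.79259 |R|=1.01106 →lo
  mid=-2.69618 |R|=0.87375 →hi
  mid=-2.74438 |R|=0.94005 →hi
  mid=-2.76849 |R|=0.97496 →hi
  mid=-2.78054 |R|=0.99286 →hi
  ...
  [-2.78544,-2.78525] ⇒ x*=-2.7853
So |R|<1 on (-2.7853, 0).

(-2.7853, 0).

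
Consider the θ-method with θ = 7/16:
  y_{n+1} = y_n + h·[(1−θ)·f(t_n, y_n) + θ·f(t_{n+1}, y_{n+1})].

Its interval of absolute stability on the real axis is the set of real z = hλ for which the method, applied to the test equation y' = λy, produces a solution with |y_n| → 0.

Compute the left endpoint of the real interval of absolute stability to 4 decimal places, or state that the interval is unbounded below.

left endpoint -16.0000.

Set f=λy, z=hλ:
  y_{n+1} = y_n + z·[9/16·y_n + 7/16·y_{n+1}] ⇒ (1 − 7/16z)y_{n+1} = (1 + 9/16z)y_n
  ⇒ R(z) = (1 + 9/16z)/(1 − 7/16z).

Boundary: |R(x)|=1, x<0.
x=-0.97: |R|=0.3190
R=−1: 1+9/16x = −1+7/16x ⇒ -1/8x=2 ⇒ x=2/(-1/8)=-16.0000
Confirm numerically:
  x=-13.873: |R|=0.96239 <1
  x=-12.370: |R|=0.92923 <1
  x=-11.314: |R|=0.90155 <1
  x=-9.214: |R|=0.83140 <1
  x=-16.510: |R|=1.00775 >1
  x=-16.441: |R|=1.00673 >1
Interval (-16.0000, 0).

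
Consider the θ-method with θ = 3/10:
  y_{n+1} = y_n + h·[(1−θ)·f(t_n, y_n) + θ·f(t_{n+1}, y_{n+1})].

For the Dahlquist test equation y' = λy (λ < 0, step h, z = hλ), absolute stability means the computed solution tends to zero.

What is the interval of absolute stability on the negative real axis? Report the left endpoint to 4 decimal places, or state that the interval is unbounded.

With y'=λy (z=hλ):
  y_{n+1} = y_n + z·[7/10·y_n + 3/10·y_{n+1}] ⇒ (1 − 3/10z)y_{n+1} = (1 + 7/10z)y_n
  Hence R(z) = (1 + 7/10z)/(1 − 3/10z).

Find x<0 with |R(x)|<1.
x=-0.93: |R|=0.2729
R=−1: 1+7/10x = −1+3/10x ⇒ -2/5x=2 ⇒ x=2/(-2/5)=-5.0000
Confirm numerically:
  x=-4.300: |R|=0.87773 <1
  x=-2.827: |R|=0.52968 <1
  x=-2.695: |R|=0.49019 <1
  x=-5.530: |R|=1.07973 >1
  x=-5.130: |R|=1.02048 >1
Interval (-5.0000, 0).

z∈(-5.0000,0).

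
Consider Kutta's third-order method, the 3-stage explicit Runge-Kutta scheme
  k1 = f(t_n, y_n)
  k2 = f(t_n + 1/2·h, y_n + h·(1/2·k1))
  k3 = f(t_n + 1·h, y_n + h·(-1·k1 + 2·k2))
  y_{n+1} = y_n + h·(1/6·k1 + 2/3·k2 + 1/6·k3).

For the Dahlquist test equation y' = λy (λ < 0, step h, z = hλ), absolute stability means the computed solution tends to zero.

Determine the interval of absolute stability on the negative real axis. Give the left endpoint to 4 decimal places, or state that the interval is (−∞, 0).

On y'=λy, z=hλ:
  order 3, 3-stage ⇒ R(z)=1+z+z^2/2+z^3/6
  (e.g. R(-1.36)=0.14556, |R|=0.14556)

Solve |R(x)|<1 on ℝ⁻.
x=-1.36: |R|=0.1456
|R(-2.55)|=1.0623 |R(-1.38)|=0.1342 |R(-0.59)|=0.5498
Bisect:
  x_lo=-3.2092 |R|=2.5684  x_hi=-0.2370 |R|=0.7888
  mid=-1.72314 |R|=0.09126 →hi
  mid=-2.46619 |R|=0.92508 →hi
  mid=-2.83771 |R|=1.61991 →lo
  mid=-2.65195 |R|=1.24399 →lo
  mid=-2.55907 |R|=1.07781 →lo
  mid=-2.51263 |R|=0.99981 →hi
  mid=-2.53585 |R|=1.03840 →lo
  mid=-2.52424 |R|=1.01900 →lo
  mid=-2.51844 |R|=1.00938 →lo
  mid=-2.51553 |R|=1.00459 →lo
  ...
  [-2.51281,-2.51263] ⇒ x*=-2.5127
So |R|<1 on (-2.5127, 0).

z∈(-2.5127,0).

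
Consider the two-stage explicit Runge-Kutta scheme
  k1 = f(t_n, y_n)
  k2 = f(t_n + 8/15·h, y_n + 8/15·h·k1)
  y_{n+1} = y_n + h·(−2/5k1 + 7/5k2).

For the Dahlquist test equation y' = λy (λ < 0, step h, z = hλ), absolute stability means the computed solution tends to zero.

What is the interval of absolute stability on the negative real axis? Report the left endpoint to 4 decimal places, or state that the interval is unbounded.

z∈(-1.3393,0).

On y'=λy, z=hλ:
  k1=λy_n ⇒ h·k1=z·y_n;  k2=λ(1+8/15z)y_n ⇒ h·k2=z(1+8/15z)y_n
  y_{n+1}/y_n = 1 − 2/5z + 7/5z(1+8/15z) = 1 + z + 56/75z²
  ⇒ R(z) = 1 + z + 56/75z².

Boundary: |R(x)|=1, x<0.
x=-1.02: |R|=0.7568
R=1: x+56/75x²=0 ⇒ x=−75/56=-1.3393; min R=1−1/(4·56/75)=0.6652>−1
Confirm numerically:
  x=-1.118: |R|=0.81528 <1
  x=-0.920: |R|=0.71198 <1
  x=-0.698: |R|=0.66578 <1
  x=-0.615: |R|=0.66741 <1
  x=-1.742: |R|=1.52381 >1
  x=-1.640: |R|=1.36823 >1
So |R|<1 on (-1.3393, 0).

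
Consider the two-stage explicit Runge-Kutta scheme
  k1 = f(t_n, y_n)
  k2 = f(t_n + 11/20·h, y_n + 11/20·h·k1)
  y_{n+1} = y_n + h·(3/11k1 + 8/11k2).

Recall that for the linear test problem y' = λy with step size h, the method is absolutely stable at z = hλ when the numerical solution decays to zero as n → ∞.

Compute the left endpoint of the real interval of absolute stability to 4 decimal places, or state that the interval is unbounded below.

left endpoint -2.5000.

Test eqn y'=λy, z=hλ:
  k1=λy_n ⇒ h·k1=z·y_n;  k2=λ(1+11/20z)y_n ⇒ h·k2=z(1+11/20z)y_n
  y_{n+1}/y_n = 1 + 3/11z + 8/11z(1+11/20z) = 1 + z + 2/5z²
  so R(z) = 1 + z + 2/5z².

Boundary: |R(x)|=1, x<0.
x=-1.23: |R|=0.3752
R=1: x+2/5x²=0 ⇒ x=−5/2=-2.5000; min R=1−1/(4·2/5)=0.3750>−1
Confirm numerically:
  x=-1.222: |R|=0.37531 <1
  x=-1.190: |R|=0.37644 <1
  x=-1.080: |R|=0.38656 <1
  x=-2.900: |R|=1.46400 >1
  x=-2.658: |R|=1.16799 >1
So |R|<1 on (-2.5000, 0).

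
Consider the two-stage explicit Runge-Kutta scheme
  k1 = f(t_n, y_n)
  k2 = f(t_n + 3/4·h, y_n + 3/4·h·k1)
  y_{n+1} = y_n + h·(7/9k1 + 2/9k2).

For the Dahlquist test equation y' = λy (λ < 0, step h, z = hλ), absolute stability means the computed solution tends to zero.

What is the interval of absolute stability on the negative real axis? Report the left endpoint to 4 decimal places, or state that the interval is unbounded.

z∈(-6.0000,0).

On y'=λy, z=hλ:
  k1=λy_n ⇒ h·k1=z·y_n;  k2=λ(1+3/4z)y_n ⇒ h·k2=z(1+3/4z)y_n
  y_{n+1}/y_n = 1 + 7/9z + 2/9z(1+3/4z) = 1 + z + 1/6z²
  ⇒ R(z) = 1 + z + 1/6z².

Need |R(x)|<1, x<0.
x=-1.65: |R|=0.1963
R=1: x+1/6x²=0 ⇒ x=−6=-6.0000; min R=1−1/(4·1/6)=-0.5000>−1
Confirm numerically:
  x=-3.533: |R|=0.45265 <1
  x=-3.247: |R|=0.48983 <1
  x=-3.097: |R|=0.49843 <1
  x=-6.506: |R|=1.54867 >1
  x=-6.210: |R|=1.21735 >1
So |R|<1 on (-6.0000, 0).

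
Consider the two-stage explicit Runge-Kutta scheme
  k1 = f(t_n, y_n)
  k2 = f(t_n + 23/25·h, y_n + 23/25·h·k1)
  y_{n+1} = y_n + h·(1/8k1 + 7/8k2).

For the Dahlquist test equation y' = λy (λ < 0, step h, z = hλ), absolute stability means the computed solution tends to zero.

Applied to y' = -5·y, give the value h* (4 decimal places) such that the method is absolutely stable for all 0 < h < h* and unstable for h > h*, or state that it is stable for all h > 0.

(-1.2422,0); λ=-5 ⇒ h* = (200/161)/5 = 0.2484.

Set f=λy, z=hλ:
  k1=λy_n ⇒ h·k1=z·y_n;  k2=λ(1+23/25z)y_n ⇒ h·k2=z(1+23/25z)y_n
  y_{n+1}/y_n = 1 + 1/8z + 7/8z(1+23/25z) = 1 + z + 161/200z²
  so R(z) = 1 + z + 161/200z².

Find x<0 with |R(x)|<1.
x=-1.76: |R|=1.7336
R=1: x+161/200x²=0 ⇒ x=−200/161=-1.2422; min R=1−1/(4·161/200)=0.6894>−1
Confirm numerically:
  x=-0.909: |R|=0.75616 <1
  x=-0.809: |R|=0.71786 <1
  x=-0.748: |R|=0.70240 <1
  x=-0.724: |R|=0.69796 <1
  x=-1.631: |R|=1.51043 >1
  x=-1.506: |R|=1.31977 >1
Stable set (-1.2422, 0).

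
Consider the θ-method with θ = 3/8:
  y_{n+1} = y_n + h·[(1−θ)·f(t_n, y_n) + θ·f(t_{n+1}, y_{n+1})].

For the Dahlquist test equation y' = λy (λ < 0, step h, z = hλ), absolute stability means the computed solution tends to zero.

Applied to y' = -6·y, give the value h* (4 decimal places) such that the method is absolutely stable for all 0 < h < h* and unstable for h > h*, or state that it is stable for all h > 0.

(-8.0000,0); λ=-6 ⇒ h* = (8)/6 = 1.3333.

On y'=λy, z=hλ:
  y_{n+1} = y_n + z·[5/8·y_n + 3/8·y_{n+1}] ⇒ (1 − 3/8z)y_{n+1} = (1 + 5/8z)y_n
  so R(z) = (1 + 5/8z)/(1 − 3/8z).

Solve |R(x)|<1 on ℝ⁻.
x=-1.36: |R|=0.0993
R=−1: 1+5/8x = −1+3/8x ⇒ -1/4x=2 ⇒ x=2/(-1/4)=-8.0000
Confirm numerically:
  x=-6.601: |R|=0.89936 <1
  x=-6.255: |R|=0.86961 <1
  x=-5.251: |R|=0.76853 <1
  x=-4.213: |R|=0.63302 <1
  x=-8.390: |R|=1.02352 >1
  x=-8.304: |R|=1.01847 >1
  x=-8.160: |R|=1.00985 >1
Stable set (-8.0000, 0).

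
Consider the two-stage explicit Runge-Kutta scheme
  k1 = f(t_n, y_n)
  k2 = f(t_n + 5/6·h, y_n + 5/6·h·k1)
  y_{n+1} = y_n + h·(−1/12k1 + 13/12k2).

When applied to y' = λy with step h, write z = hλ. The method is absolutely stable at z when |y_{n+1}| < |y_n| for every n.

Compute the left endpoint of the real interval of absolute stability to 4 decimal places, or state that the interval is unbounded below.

With y'=λy (z=hλ):
  k1=λy_n ⇒ h·k1=z·y_n;  k2=λ(1+5/6z)y_n ⇒ h·k2=z(1+5/6z)y_n
  y_{n+1}/y_n = 1 − 1/12z + 13/12z(1+5/6z) = 1 + z + 65/72z²
  so R(z) = 1 + z + 65/72z².

Solve |R(x)|<1 on ℝ⁻.
x=-1.23: |R|=1.1358
R=1: x+65/72x²=0 ⇒ x=−72/65=-1.1077; min R=1−1/(4·65/72)=0.7231>−1
Confirm numerically:
  x=-0.996: |R|=0.89957 <1
  x=-0.952: |R|=0.86619 <1
  x=-0.674: |R|=0.73611 <1
  x=-0.443: |R|=0.73417 <1
  x=-1.520: |R|=1.56578 >1
  x=-1.376: |R|=1.33330 >1
  x=-1.260: |R|=1.17325 >1
So |R|<1 on (-1.1077, 0).

left endpoint -1.1077.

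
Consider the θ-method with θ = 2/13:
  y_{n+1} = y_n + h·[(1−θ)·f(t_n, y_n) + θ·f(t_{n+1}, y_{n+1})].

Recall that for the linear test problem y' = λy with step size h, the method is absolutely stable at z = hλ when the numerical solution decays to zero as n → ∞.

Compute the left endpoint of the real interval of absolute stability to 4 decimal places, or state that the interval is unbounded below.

Test eqn y'=λy, z=hλ:
  y_{n+1} = y_n + z·[11/13·y_n + 2/13·y_{n+1}] ⇒ (1 − 2/13z)y_{n+1} = (1 + 11/13z)y_n
  Hence R(z) = (1 + 11/13z)/(1 − 2/13z).

Solve |R(x)|<1 on ℝ⁻.
x=-0.97: |R|=0.1560
R=−1: 1+11/13x = −1+2/13x ⇒ -9/13x=2 ⇒ x=2/(-9/13)=-2.8889
Confirm numerically:
  x=-2.808: |R|=0.96089 <1
  x=-1.947: |R|=0.49822 <1
  x=-1.910: |R|=0.47622 <1
  x=-1.703: |R|=0.34945 <1
  x=-3.203: |R|=1.14568 >1
  x=-3.182: |R|=1.13623 >1
  x=-3.151: |R|=1.12222 >1
So |R|<1 on (-2.8889, 0).

z* = -2.8889.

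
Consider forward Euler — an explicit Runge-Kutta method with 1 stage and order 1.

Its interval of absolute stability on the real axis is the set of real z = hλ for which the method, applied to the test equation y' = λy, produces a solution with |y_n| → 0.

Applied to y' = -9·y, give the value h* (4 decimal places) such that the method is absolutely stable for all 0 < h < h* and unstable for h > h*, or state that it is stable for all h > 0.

(-2.0000,0); λ=-9 ⇒ h* = 0.2222.

With y'=λy (z=hλ):
  order 1, 1-stage ⇒ R(z)=1+z
  (e.g. R(-1.21)=-0.21000, |R|=0.21000)

Need |R(x)|<1, x<0.
x=-1.21: |R|=0.2100
|R(-2.32)|=1.3200 |R(-1.82)|=0.8200 |R(-1.07)|=0.0700
Bisect:
  x_lo=-2.6760 |R|=1.6760  x_hi=-0.0964 |R|=0.9036
  mid=-1.38619 |R|=0.38619 →hi
  mid=-2.03107 |R|=1.03107 →lo
  mid=-1.70863 |R|=0.70863 →hi
  mid=-1.86985 |R|=0.86985 →hi
  mid=-1.95046 |R|=0.95046 →hi
  mid=-1.99076 |R|=0.99076 →hi
  mid=-2.01092 |R|=1.01092 →lo
  mid=-2.00084 |R|=1.00084 →lo
  ...
  [-2.00005,-1.99990] ⇒ x*=-2.0000
So |R|<1 on (-2.0000, 0).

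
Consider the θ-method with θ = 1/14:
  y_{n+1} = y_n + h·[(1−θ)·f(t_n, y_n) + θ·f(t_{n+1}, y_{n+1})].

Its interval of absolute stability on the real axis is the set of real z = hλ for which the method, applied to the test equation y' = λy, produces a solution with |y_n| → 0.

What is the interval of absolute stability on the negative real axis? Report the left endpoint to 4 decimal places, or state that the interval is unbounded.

z∈(-2.3333,0).

Test eqn y'=λy, z=hλ:
  y_{n+1} = y_n + z·[13/14·y_n + 1/14·y_{n+1}] ⇒ (1 − 1/14z)y_{n+1} = (1 + 13/14z)y_n
  R(z) = (1 + 13/14z)/(1 − 1/14z).

Boundary: |R(x)|=1, x<0.
x=-1.06: |R|=0.0146
R=−1: 1+13/14x = −1+1/14x ⇒ -6/7x=2 ⇒ x=2/(-6/7)=-2.3333
Confirm numerically:
  x=-2.258: |R|=0.94440 <1
  x=-1.582: |R|=0.42138 <1
  x=-1.512: |R|=0.36462 <1
  x=-2.801: |R|=1.33403 >1
  x=-2.564: |R|=1.16711 >1
  x=-2.533: |R|=1.14492 >1
Interval (-2.3333, 0).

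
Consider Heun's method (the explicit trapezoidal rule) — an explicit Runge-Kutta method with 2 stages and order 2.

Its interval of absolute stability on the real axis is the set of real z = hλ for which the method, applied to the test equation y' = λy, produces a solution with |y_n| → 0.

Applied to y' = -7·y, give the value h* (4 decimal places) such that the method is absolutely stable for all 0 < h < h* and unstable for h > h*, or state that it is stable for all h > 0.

On y'=λy, z=hλ:
  order 2, 2-stage ⇒ R(z)=1+z+z^2/2
  (e.g. R(-0.71)=0.54205, |R|=0.54205)

Solve |R(x)|<1 on ℝ⁻.
x=-0.71: |R|=0.5421
|R(-2.03)|=1.0304 |R(-1.74)|=0.7738 |R(-1.6)|=0.6800
Bisect:
  x_lo=-2.4811 |R|=1.5969  x_hi=-0.2483 |R|=0.7826
  mid=-1.36471 |R|=0.56651 →hi
  mid=-1.92293 |R|=0.92590 →hi
  mid=-2.20204 |R|=1.22244 →lo
  mid=-2.06248 |R|=1.06443 →lo
  mid=-1.99270 |R|=0.99273 →hi
  mid=-2.02759 |R|=1.02797 →lo
  mid=-2.01015 |R|=1.01020 →lo
  mid=-2.00143 |R|=1.00143 →lo
  ...
  [-2.00006,-1.99993] ⇒ x*=-2.0000
So |R|<1 on (-2.0000, 0).

(-2.0000,0); λ=-7 ⇒ h* = 0.2857.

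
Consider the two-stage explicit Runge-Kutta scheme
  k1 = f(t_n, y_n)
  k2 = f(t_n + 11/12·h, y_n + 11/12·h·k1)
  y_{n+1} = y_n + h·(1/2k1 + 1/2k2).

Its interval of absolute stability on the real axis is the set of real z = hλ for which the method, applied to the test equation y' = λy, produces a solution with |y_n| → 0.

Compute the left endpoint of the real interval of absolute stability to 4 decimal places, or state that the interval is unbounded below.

z* = -2.1818.

On y'=λy, z=hλ:
  k1=λy_n ⇒ h·k1=z·y_n;  k2=λ(1+11/12z)y_n ⇒ h·k2=z(1+11/12z)y_n
  y_{n+1}/y_n = 1 + 1/2z + 1/2z(1+11/12z) = 1 + z + 11/24z²
  Hence R(z) = 1 + z + 11/24z².

Solve |R(x)|<1 on ℝ⁻.
x=-1.1: |R|=0.4546
R=1: x+11/24x²=0 ⇒ x=−24/11=-2.1818; min R=1−1/(4·11/24)=0.4545>−1
Confirm numerically:
  x=-1.555: |R|=0.55326 <1
  x=-1.435: |R|=0.50881 <1
  x=-1.306: |R|=0.47575 <1
  x=-2.740: |R|=1.70098 >1
  x=-2.461: |R|=1.31491 >1
So |R|<1 on (-2.1818, 0).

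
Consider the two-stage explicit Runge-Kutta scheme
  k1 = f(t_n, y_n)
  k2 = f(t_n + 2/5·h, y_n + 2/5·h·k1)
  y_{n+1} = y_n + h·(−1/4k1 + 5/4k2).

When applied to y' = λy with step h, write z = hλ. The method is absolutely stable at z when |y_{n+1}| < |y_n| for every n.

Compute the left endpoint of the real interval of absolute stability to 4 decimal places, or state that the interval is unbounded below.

left endpoint -2.0000.

On y'=λy, z=hλ:
  k1=λy_n ⇒ h·k1=z·y_n;  k2=λ(1+2/5z)y_n ⇒ h·k2=z(1+2/5z)y_n
  y_{n+1}/y_n = 1 − 1/4z + 5/4z(1+2/5z) = 1 + z + 1/2z²
  Hence R(z) = 1 + z + 1/2z².

Find x<0 with |R(x)|<1.
x=-1.16: |R|=0.5128
R=1: x+1/2x²=0 ⇒ x=−2=-2.0000; min R=1−1/(4·1/2)=0.5000>−1
Confirm numerically:
  x=-1.795: |R|=0.81601 <1
  x=-1.337: |R|=0.55678 <1
  x=-0.914: |R|=0.50370 <1
  x=-2.465: |R|=1.57311 >1
  x=-2.443: |R|=1.54112 >1
So |R|<1 on (-2.0000, 0).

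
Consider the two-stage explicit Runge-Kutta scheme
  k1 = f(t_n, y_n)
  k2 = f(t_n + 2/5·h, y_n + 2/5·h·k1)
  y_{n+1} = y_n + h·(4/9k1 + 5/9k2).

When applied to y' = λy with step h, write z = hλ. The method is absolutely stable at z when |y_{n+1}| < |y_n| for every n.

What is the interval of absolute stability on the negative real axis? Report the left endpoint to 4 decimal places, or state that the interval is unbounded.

On y'=λy, z=hλ:
  k1=λy_n ⇒ h·k1=z·y_n;  k2=λ(1+2/5z)y_n ⇒ h·k2=z(1+2/5z)y_n
  y_{n+1}/y_n = 1 + 4/9z + 5/9z(1+2/5z) = 1 + z + 2/9z²
  Hence R(z) = 1 + z + 2/9z².

Find x<0 with |R(x)|<1.
x=-0.55: |R|=0.5172
R=1: x+2/9x²=0 ⇒ x=−9/2=-4.5000; min R=1−1/(4·2/9)=-0.1250>−1
Confirm numerically:
  x=-4.273: |R|=0.78445 <1
  x=-3.636: |R|=0.30189 <1
  x=-3.440: |R|=0.18969 <1
  x=-5.000: |R|=1.55556 >1
  x=-4.656: |R|=1.16141 >1
  x=-4.590: |R|=1.09180 >1
Interval (-4.5000, 0).

(-4.5000, 0).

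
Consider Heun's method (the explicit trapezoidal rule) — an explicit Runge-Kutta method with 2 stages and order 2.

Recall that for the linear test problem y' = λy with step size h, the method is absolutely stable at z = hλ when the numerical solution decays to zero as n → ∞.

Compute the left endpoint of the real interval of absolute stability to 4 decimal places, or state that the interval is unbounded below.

z* = -2.0000.

On y'=λy, z=hλ:
  order 2, 2-stage ⇒ R(z)=1+z+z^2/2
  (e.g. R(-1.15)=0.51125, |R|=0.51125)

Boundary: |R(x)|=1, x<0.
x=-1.15: |R|=0.5112
|R(-2.38)|=1.4522 |R(-0.92)|=0.5032 |R(-0.73)|=0.5364
Bisect:
  x_lo=-2.7850 |R|=2.0931  x_hi=-0.1715 |R|=0.8432
  mid=-1.47827 |R|=0.61437 →hi
  mid=-2.13164 |R|=1.14031 →lo
  mid=-1.80496 |R|=0.82398 →hi
  mid=-1.96830 |R|=0.96880 →hi
  mid=-2.04997 |R|=1.05122 →lo
  mid=-2.00914 |R|=1.00918 →lo
  mid=-1.98872 |R|=0.98878 →hi
  mid=-1.99893 |R|=0.99893 →hi
  mid=-2.00403 |R|=1.00404 →lo
  mid=-2.00148 |R|=1.00148 →lo
  ...
  [-2.00004,-1.99988] ⇒ x*=-2.0000
Stable set (-2.0000, 0).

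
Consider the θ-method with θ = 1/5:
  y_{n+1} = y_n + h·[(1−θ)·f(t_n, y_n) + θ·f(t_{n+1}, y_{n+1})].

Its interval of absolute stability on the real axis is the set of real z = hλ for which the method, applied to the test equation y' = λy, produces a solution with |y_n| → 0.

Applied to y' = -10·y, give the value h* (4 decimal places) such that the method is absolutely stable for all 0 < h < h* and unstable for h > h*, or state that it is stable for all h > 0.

(-3.3333,0); λ=-10 ⇒ h* = (10/3)/10 = 0.3333.

With y'=λy (z=hλ):
  y_{n+1} = y_n + z·[4/5·y_n + 1/5·y_{n+1}] ⇒ (1 − 1/5z)y_{n+1} = (1 + 4/5z)y_n
  ⇒ R(z) = (1 + 4/5z)/(1 − 1/5z).

Find x<0 with |R(x)|<1.
x=-0.46: |R|=0.5788
R=−1: 1+4/5x = −1+1/5x ⇒ -3/5x=2 ⇒ x=2/(-3/5)=-3.3333
Confirm numerically:
  x=-2.456: |R|=0.64700 <1
  x=-1.369: |R|=0.07474 <1
  x=-1.358: |R|=0.06795 <1
  x=-3.738: |R|=1.13893 >1
  x=-3.711: |R|=1.13007 >1
  x=-3.384: |R|=1.01813 >1
Stable set (-3.3333, 0).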